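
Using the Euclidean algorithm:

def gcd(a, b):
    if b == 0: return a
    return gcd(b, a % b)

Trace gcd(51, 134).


gcd(51, 134) = gcd(134, 51)
gcd(134, 51) = gcd(51, 32)
gcd(51, 32) = gcd(32, 19)
gcd(32, 19) = gcd(19, 13)
gcd(19, 13) = gcd(13, 6)
gcd(13, 6) = gcd(6, 1)
gcd(6, 1) = gcd(1, 0)
gcd(1, 0) = 1  (base case)

1


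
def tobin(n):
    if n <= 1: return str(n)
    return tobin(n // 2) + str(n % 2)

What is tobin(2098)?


tobin(2098) = tobin(1049) + '0'
tobin(1049) = tobin(524) + '1'
tobin(524) = tobin(262) + '0'
tobin(262) = tobin(131) + '0'
tobin(131) = tobin(65) + '1'
tobin(65) = tobin(32) + '1'
tobin(32) = tobin(16) + '0'
tobin(16) = tobin(8) + '0'
tobin(8) = tobin(4) + '0'
tobin(4) = tobin(2) + '0'
tobin(2) = tobin(1) + '0'
tobin(1) = '1'  (base case)
Concatenating: '1' + '0' + '0' + '0' + '0' + '0' + '1' + '1' + '0' + '0' + '1' + '0' = '100000110010'

100000110010


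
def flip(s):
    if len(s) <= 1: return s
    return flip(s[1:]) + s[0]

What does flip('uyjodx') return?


flip('uyjodx') = flip('yjodx') + 'u'
flip('yjodx') = flip('jodx') + 'y'
flip('jodx') = flip('odx') + 'j'
flip('odx') = flip('dx') + 'o'
flip('dx') = flip('x') + 'd'
flip('x') = 'x'  (base case)
Concatenating: 'x' + 'd' + 'o' + 'j' + 'y' + 'u' = 'xdojyu'

xdojyu


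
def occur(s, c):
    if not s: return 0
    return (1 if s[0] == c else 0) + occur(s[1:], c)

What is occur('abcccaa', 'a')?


s[0]='a' == 'a' -> 1
s[0]='b' != 'a' -> 0
s[0]='c' != 'a' -> 0
s[0]='c' != 'a' -> 0
s[0]='c' != 'a' -> 0
s[0]='a' == 'a' -> 1
s[0]='a' == 'a' -> 1
Sum: 1 + 0 + 0 + 0 + 0 + 1 + 1 = 3

3


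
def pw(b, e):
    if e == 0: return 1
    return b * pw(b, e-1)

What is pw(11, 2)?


pw(11, 2)
= 11 * pw(11, 1)
= 11 * 11 * pw(11, 0)
= 11 * 11 * 1
= 121

121


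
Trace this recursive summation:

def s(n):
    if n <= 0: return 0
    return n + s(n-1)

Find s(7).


s(7)
= 7 + 6 + 5 + 4 + 3 + 2 + 1 + s(0)
= 7 + 6 + 5 + 4 + 3 + 2 + 1 + 0
= 28

28


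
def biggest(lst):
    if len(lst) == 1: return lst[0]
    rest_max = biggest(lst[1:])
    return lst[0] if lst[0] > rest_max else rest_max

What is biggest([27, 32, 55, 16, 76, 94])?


biggest([27, 32, 55, 16, 76, 94]): compare 27 with biggest([32, 55, 16, 76, 94])
biggest([32, 55, 16, 76, 94]): compare 32 with biggest([55, 16, 76, 94])
biggest([55, 16, 76, 94]): compare 55 with biggest([16, 76, 94])
biggest([16, 76, 94]): compare 16 with biggest([76, 94])
biggest([76, 94]): compare 76 with biggest([94])
biggest([94]) = 94  (base case)
Compare 76 with 94 -> 94
Compare 16 with 94 -> 94
Compare 55 with 94 -> 94
Compare 32 with 94 -> 94
Compare 27 with 94 -> 94

94


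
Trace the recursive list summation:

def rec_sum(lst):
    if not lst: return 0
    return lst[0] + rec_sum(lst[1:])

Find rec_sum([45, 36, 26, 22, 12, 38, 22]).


rec_sum([45, 36, 26, 22, 12, 38, 22]) = 45 + rec_sum([36, 26, 22, 12, 38, 22])
rec_sum([36, 26, 22, 12, 38, 22]) = 36 + rec_sum([26, 22, 12, 38, 22])
rec_sum([26, 22, 12, 38, 22]) = 26 + rec_sum([22, 12, 38, 22])
rec_sum([22, 12, 38, 22]) = 22 + rec_sum([12, 38, 22])
rec_sum([12, 38, 22]) = 12 + rec_sum([38, 22])
rec_sum([38, 22]) = 38 + rec_sum([22])
rec_sum([22]) = 22 + rec_sum([])
rec_sum([]) = 0  (base case)
Total: 45 + 36 + 26 + 22 + 12 + 38 + 22 + 0 = 201

201


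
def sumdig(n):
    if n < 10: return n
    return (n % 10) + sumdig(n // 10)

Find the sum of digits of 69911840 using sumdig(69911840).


sumdig(69911840) = 0 + sumdig(6991184)
sumdig(6991184) = 4 + sumdig(699118)
sumdig(699118) = 8 + sumdig(69911)
sumdig(69911) = 1 + sumdig(6991)
sumdig(6991) = 1 + sumdig(699)
sumdig(699) = 9 + sumdig(69)
sumdig(69) = 9 + sumdig(6)
sumdig(6) = 6  (base case)
Total: 0 + 4 + 8 + 1 + 1 + 9 + 9 + 6 = 38

38


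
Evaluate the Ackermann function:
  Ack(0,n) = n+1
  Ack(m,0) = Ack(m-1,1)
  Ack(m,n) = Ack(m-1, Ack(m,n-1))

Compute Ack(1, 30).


Ack(1, 30) = Ack(0, Ack(1, 29))
  Ack(1, 29) = Ack(0, Ack(1, 28))
    Ack(1, 28) = Ack(0, Ack(1, 27))
      Ack(1, 27) = Ack(0, Ack(1, 26))
        Ack(1, 26) = Ack(0, Ack(1, 25))
          Ack(1, 25) = Ack(0, Ack(1, 24))
          Ack(1, 24) = Ack(0, Ack(1, 23))
          Ack(1, 23) = Ack(0, Ack(1, 22))
          Ack(1, 22) = Ack(0, Ack(1, 21))
          Ack(1, 21) = Ack(0, Ack(1, 20))
          Ack(1, 20) = Ack(0, Ack(1, 19))
          Ack(1, 19) = Ack(0, Ack(1, 18))
          Ack(1, 18) = Ack(0, Ack(1, 17))
          Ack(1, 17) = Ack(0, Ack(1, 16))
          Ack(1, 16) = Ack(0, Ack(1, 15))
          Ack(1, 15) = Ack(0, Ack(1, 14))
          Ack(1, 14) = Ack(0, Ack(1, 13))
          Ack(1, 13) = Ack(0, Ack(1, 12))
          Ack(1, 12) = Ack(0, Ack(1, 11))
          Ack(1, 11) = Ack(0, Ack(1, 10))
          Ack(1, 10) = Ack(0, Ack(1, 9))
          Ack(1, 9) = Ack(0, Ack(1, 8))
          Ack(1, 8) = Ack(0, Ack(1, 7))
          Ack(1, 7) = Ack(0, Ack(1, 6))
          Ack(1, 6) = Ack(0, Ack(1, 5))
... (trace truncated)
Result: Ack(1, 30) = 32

32


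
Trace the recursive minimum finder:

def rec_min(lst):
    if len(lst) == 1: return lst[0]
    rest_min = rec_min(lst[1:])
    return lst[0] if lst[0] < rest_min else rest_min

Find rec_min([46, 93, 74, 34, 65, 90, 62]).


rec_min([46, 93, 74, 34, 65, 90, 62]): compare 46 with rec_min([93, 74, 34, 65, 90, 62])
rec_min([93, 74, 34, 65, 90, 62]): compare 93 with rec_min([74, 34, 65, 90, 62])
rec_min([74, 34, 65, 90, 62]): compare 74 with rec_min([34, 65, 90, 62])
rec_min([34, 65, 90, 62]): compare 34 with rec_min([65, 90, 62])
rec_min([65, 90, 62]): compare 65 with rec_min([90, 62])
rec_min([90, 62]): compare 90 with rec_min([62])
rec_min([62]) = 62  (base case)
Compare 90 with 62 -> 62
Compare 65 with 62 -> 62
Compare 34 with 62 -> 34
Compare 74 with 34 -> 34
Compare 93 with 34 -> 34
Compare 46 with 34 -> 34

34


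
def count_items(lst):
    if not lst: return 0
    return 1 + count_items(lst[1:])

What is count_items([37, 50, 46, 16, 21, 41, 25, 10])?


count_items([37, 50, 46, 16, 21, 41, 25, 10]) = 1 + count_items([50, 46, 16, 21, 41, 25, 10])
count_items([50, 46, 16, 21, 41, 25, 10]) = 1 + count_items([46, 16, 21, 41, 25, 10])
count_items([46, 16, 21, 41, 25, 10]) = 1 + count_items([16, 21, 41, 25, 10])
count_items([16, 21, 41, 25, 10]) = 1 + count_items([21, 41, 25, 10])
count_items([21, 41, 25, 10]) = 1 + count_items([41, 25, 10])
count_items([41, 25, 10]) = 1 + count_items([25, 10])
count_items([25, 10]) = 1 + count_items([10])
count_items([10]) = 1 + count_items([])
count_items([]) = 0  (base case)
Unwinding: 1 + 1 + 1 + 1 + 1 + 1 + 1 + 1 + 0 = 8

8


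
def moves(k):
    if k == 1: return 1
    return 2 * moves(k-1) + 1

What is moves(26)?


moves(26) = 2 * moves(25) + 1
moves(25) = 2 * moves(24) + 1
moves(24) = 2 * moves(23) + 1
moves(23) = 2 * moves(22) + 1
moves(22) = 2 * moves(21) + 1
moves(21) = 2 * moves(20) + 1
moves(20) = 2 * moves(19) + 1
moves(19) = 2 * moves(18) + 1
moves(18) = 2 * moves(17) + 1
moves(17) = 2 * moves(16) + 1
moves(16) = 2 * moves(15) + 1
moves(15) = 2 * moves(14) + 1
moves(14) = 2 * moves(13) + 1
moves(13) = 2 * moves(12) + 1
moves(12) = 2 * moves(11) + 1
moves(11) = 2 * moves(10) + 1
moves(10) = 2 * moves(9) + 1
moves(9) = 2 * moves(8) + 1
moves(8) = 2 * moves(7) + 1
moves(7) = 2 * moves(6) + 1
moves(6) = 2 * moves(5) + 1
moves(5) = 2 * moves(4) + 1
moves(4) = 2 * moves(3) + 1
moves(3) = 2 * moves(2) + 1
moves(2) = 2 * moves(1) + 1
moves(1) = 1  (base case)
moves(2) = 2 * 1 + 1 = 3
moves(3) = 2 * 3 + 1 = 7
moves(4) = 2 * 7 + 1 = 15
moves(5) = 2 * 15 + 1 = 31
moves(6) = 2 * 31 + 1 = 63
moves(7) = 2 * 63 + 1 = 127
moves(8) = 2 * 127 + 1 = 255
moves(9) = 2 * 255 + 1 = 511
moves(10) = 2 * 511 + 1 = 1023
moves(11) = 2 * 1023 + 1 = 2047
moves(12) = 2 * 2047 + 1 = 4095
moves(13) = 2 * 4095 + 1 = 8191
moves(14) = 2 * 8191 + 1 = 16383
moves(15) = 2 * 16383 + 1 = 32767
moves(16) = 2 * 32767 + 1 = 65535
moves(17) = 2 * 65535 + 1 = 131071
moves(18) = 2 * 131071 + 1 = 262143
moves(19) = 2 * 262143 + 1 = 524287
moves(20) = 2 * 524287 + 1 = 1048575
moves(21) = 2 * 1048575 + 1 = 2097151
moves(22) = 2 * 2097151 + 1 = 4194303
moves(23) = 2 * 4194303 + 1 = 8388607
moves(24) = 2 * 8388607 + 1 = 16777215
moves(25) = 2 * 16777215 + 1 = 33554431
moves(26) = 2 * 33554431 + 1 = 67108863

67108863


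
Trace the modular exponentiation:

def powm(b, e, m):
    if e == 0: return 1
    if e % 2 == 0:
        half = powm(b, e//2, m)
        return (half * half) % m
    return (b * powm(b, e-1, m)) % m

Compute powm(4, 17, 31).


powm(4, 17, 31): e is odd, compute powm(4, 16, 31)
  powm(4, 16, 31): e is even, compute powm(4, 8, 31)
    powm(4, 8, 31): e is even, compute powm(4, 4, 31)
      powm(4, 4, 31): e is even, compute powm(4, 2, 31)
        powm(4, 2, 31): e is even, compute powm(4, 1, 31)
          powm(4, 1, 31): e is odd, compute powm(4, 0, 31)
          powm(4, 0, 31) = 1
          (4 * 1) % 31 = 4
        half=4, (4*4) % 31 = 16
      half=16, (16*16) % 31 = 8
    half=8, (8*8) % 31 = 2
  half=2, (2*2) % 31 = 4
(4 * 4) % 31 = 16

16


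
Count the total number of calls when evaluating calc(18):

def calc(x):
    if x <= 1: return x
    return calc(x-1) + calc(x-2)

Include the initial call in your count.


Let C(n) = total calls for calc(n)
C(0) = 1, C(1) = 1
C(2) = 1 + C(1) + C(0) = 1 + 1 + 1 = 3
C(3) = 1 + C(2) + C(1) = 1 + 3 + 1 = 5
C(4) = 1 + C(3) + C(2) = 1 + 5 + 3 = 9
C(5) = 1 + C(4) + C(3) = 1 + 9 + 5 = 15
C(6) = 1 + C(5) + C(4) = 1 + 15 + 9 = 25
C(7) = 1 + C(6) + C(5) = 1 + 25 + 15 = 41
C(8) = 1 + C(7) + C(6) = 1 + 41 + 25 = 67
C(9) = 1 + C(8) + C(7) = 1 + 67 + 41 = 109
C(10) = 1 + C(9) + C(8) = 1 + 109 + 67 = 177
C(11) = 1 + C(10) + C(9) = 1 + 177 + 109 = 287
C(12) = 1 + C(11) + C(10) = 1 + 287 + 177 = 465
C(13) = 1 + C(12) + C(11) = 1 + 465 + 287 = 753
C(14) = 1 + C(13) + C(12) = 1 + 753 + 465 = 1219
C(15) = 1 + C(14) + C(13) = 1 + 1219 + 753 = 1973
C(16) = 1 + C(15) + C(14) = 1 + 1973 + 1219 = 3193
C(17) = 1 + C(16) + C(15) = 1 + 3193 + 1973 = 5167
C(18) = 1 + C(17) + C(16) = 1 + 5167 + 3193 = 8361

8361


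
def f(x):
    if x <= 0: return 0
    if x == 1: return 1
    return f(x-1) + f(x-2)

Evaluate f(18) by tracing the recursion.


Computing f(18) bottom-up:
f(0) = 0
f(1) = 1
f(2) = f(1) + f(0) = 1 + 0 = 1
f(3) = f(2) + f(1) = 1 + 1 = 2
f(4) = f(3) + f(2) = 2 + 1 = 3
f(5) = f(4) + f(3) = 3 + 2 = 5
f(6) = f(5) + f(4) = 5 + 3 = 8
f(7) = f(6) + f(5) = 8 + 5 = 13
f(8) = f(7) + f(6) = 13 + 8 = 21
f(9) = f(8) + f(7) = 21 + 13 = 34
f(10) = f(9) + f(8) = 34 + 21 = 55
f(11) = f(10) + f(9) = 55 + 34 = 89
f(12) = f(11) + f(10) = 89 + 55 = 144
f(13) = f(12) + f(11) = 144 + 89 = 233
f(14) = f(13) + f(12) = 233 + 144 = 377
f(15) = f(14) + f(13) = 377 + 233 = 610
f(16) = f(15) + f(14) = 610 + 377 = 987
f(17) = f(16) + f(15) = 987 + 610 = 1597
f(18) = f(17) + f(16) = 1597 + 987 = 2584

2584


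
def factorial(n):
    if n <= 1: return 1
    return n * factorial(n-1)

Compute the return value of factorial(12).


factorial(12)
= 12 * factorial(11)
= 12 * 11 * factorial(10)
= 12 * 11 * 10 * factorial(9)
= 12 * 11 * 10 * 9 * factorial(8)
= 12 * 11 * 10 * 9 * 8 * factorial(7)
= 12 * 11 * 10 * 9 * 8 * 7 * factorial(6)
= 12 * 11 * 10 * 9 * 8 * 7 * 6 * factorial(5)
= 12 * 11 * 10 * 9 * 8 * 7 * 6 * 5 * factorial(4)
= 12 * 11 * 10 * 9 * 8 * 7 * 6 * 5 * 4 * factorial(3)
= 12 * 11 * 10 * 9 * 8 * 7 * 6 * 5 * 4 * 3 * factorial(2)
= 12 * 11 * 10 * 9 * 8 * 7 * 6 * 5 * 4 * 3 * 2 * factorial(1)
= 12 * 11 * 10 * 9 * 8 * 7 * 6 * 5 * 4 * 3 * 2 * 1
= 479001600

479001600


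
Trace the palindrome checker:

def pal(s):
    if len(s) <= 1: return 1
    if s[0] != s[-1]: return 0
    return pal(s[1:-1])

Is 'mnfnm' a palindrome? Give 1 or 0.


pal('mnfnm'): s[0]='m' == s[-1]='m' -> check pal('nfn')
pal('nfn'): s[0]='n' == s[-1]='n' -> check pal('f')
pal('f'): len <= 1 -> return 1  (base case)
Result: 1 (palindrome)

1


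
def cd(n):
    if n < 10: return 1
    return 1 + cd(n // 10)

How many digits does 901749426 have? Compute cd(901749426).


cd(901749426) = 1 + cd(90174942)
cd(90174942) = 1 + cd(9017494)
cd(9017494) = 1 + cd(901749)
cd(901749) = 1 + cd(90174)
cd(90174) = 1 + cd(9017)
cd(9017) = 1 + cd(901)
cd(901) = 1 + cd(90)
cd(90) = 1 + cd(9)
cd(9) = 1  (base case: 9 < 10)
Unwinding: 1 + 1 + 1 + 1 + 1 + 1 + 1 + 1 + 1 = 9

9


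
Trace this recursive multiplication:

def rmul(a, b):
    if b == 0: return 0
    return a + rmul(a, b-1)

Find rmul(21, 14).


rmul(21, 14) = 21 + rmul(21, 13)
rmul(21, 13) = 21 + rmul(21, 12)
rmul(21, 12) = 21 + rmul(21, 11)
rmul(21, 11) = 21 + rmul(21, 10)
rmul(21, 10) = 21 + rmul(21, 9)
rmul(21, 9) = 21 + rmul(21, 8)
rmul(21, 8) = 21 + rmul(21, 7)
rmul(21, 7) = 21 + rmul(21, 6)
rmul(21, 6) = 21 + rmul(21, 5)
rmul(21, 5) = 21 + rmul(21, 4)
rmul(21, 4) = 21 + rmul(21, 3)
rmul(21, 3) = 21 + rmul(21, 2)
rmul(21, 2) = 21 + rmul(21, 1)
rmul(21, 1) = 21 + rmul(21, 0)
rmul(21, 0) = 0  (base case)
Total: 21 + 21 + 21 + 21 + 21 + 21 + 21 + 21 + 21 + 21 + 21 + 21 + 21 + 21 + 0 = 294

294


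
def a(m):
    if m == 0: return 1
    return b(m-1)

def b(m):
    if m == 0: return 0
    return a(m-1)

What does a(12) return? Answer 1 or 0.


a(12) = b(11)
b(11) = a(10)
a(10) = b(9)
b(9) = a(8)
a(8) = b(7)
b(7) = a(6)
a(6) = b(5)
b(5) = a(4)
a(4) = b(3)
b(3) = a(2)
a(2) = b(1)
b(1) = a(0)
a(0) = 1  (base case)
Result: 1

1


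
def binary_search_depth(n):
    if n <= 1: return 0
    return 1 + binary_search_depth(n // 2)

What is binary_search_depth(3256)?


3256 / 2 = 1628
1628 / 2 = 814
814 / 2 = 407
407 / 2 = 203
203 / 2 = 101
101 / 2 = 50
50 / 2 = 25
25 / 2 = 12
12 / 2 = 6
6 / 2 = 3
3 / 2 = 1
Reached 1 after 11 halvings

11


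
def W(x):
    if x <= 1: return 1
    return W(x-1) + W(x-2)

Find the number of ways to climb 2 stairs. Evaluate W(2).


Building up from base cases:
W(0) = 1
W(1) = 1
W(2) = W(1) + W(0) = 1 + 1 = 2

2


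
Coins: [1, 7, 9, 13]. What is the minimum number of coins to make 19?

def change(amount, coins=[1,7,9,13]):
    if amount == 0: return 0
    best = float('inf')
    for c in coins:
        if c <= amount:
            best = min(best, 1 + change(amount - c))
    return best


Building up with DP:
change(0) = 0
change(1) = min(1+change(0)=1+0=1) = 1
change(2) = min(1+change(1)=1+1=2) = 2
change(3) = min(1+change(2)=1+2=3) = 3
change(4) = min(1+change(3)=1+3=4) = 4
change(5) = min(1+change(4)=1+4=5) = 5
change(6) = min(1+change(5)=1+5=6) = 6
change(7) = min(1+change(6)=1+6=7, 1+change(0)=1+0=1) = 1
change(8) = min(1+change(7)=1+1=2, 1+change(1)=1+1=2) = 2
change(9) = min(1+change(8)=1+2=3, 1+change(2)=1+2=3, 1+change(0)=1+0=1) = 1
change(10) = min(1+change(9)=1+1=2, 1+change(3)=1+3=4, 1+change(1)=1+1=2) = 2
change(11) = min(1+change(10)=1+2=3, 1+change(4)=1+4=5, 1+change(2)=1+2=3) = 3
change(12) = min(1+change(11)=1+3=4, 1+change(5)=1+5=6, 1+change(3)=1+3=4) = 4
change(13) = min(1+change(12)=1+4=5, 1+change(6)=1+6=7, 1+change(4)=1+4=5, 1+change(0)=1+0=1) = 1
change(14) = min(1+change(13)=1+1=2, 1+change(7)=1+1=2, 1+change(5)=1+5=6, 1+change(1)=1+1=2) = 2
change(15) = min(1+change(14)=1+2=3, 1+change(8)=1+2=3, 1+change(6)=1+6=7, 1+change(2)=1+2=3) = 3
change(16) = min(1+change(15)=1+3=4, 1+change(9)=1+1=2, 1+change(7)=1+1=2, 1+change(3)=1+3=4) = 2
change(17) = min(1+change(16)=1+2=3, 1+change(10)=1+2=3, 1+change(8)=1+2=3, 1+change(4)=1+4=5) = 3
change(18) = min(1+change(17)=1+3=4, 1+change(11)=1+3=4, 1+change(9)=1+1=2, 1+change(5)=1+5=6) = 2
change(19) = min(1+change(18)=1+2=3, 1+change(12)=1+4=5, 1+change(10)=1+2=3, 1+change(6)=1+6=7) = 3

3


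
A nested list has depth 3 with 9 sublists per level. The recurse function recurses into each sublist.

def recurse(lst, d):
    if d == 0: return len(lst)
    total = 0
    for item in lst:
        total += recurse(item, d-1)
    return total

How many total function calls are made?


At depth 0 (root): 1 call
At depth 1: each of 1 parents calls recurse on 9 children = 9 calls
At depth 2: each of 9 parents calls recurse on 9 children = 81 calls
At depth 3: each of 81 parents calls recurse on 9 children = 729 calls
Total: 1 + 9 + 81 + 729 = 820

820


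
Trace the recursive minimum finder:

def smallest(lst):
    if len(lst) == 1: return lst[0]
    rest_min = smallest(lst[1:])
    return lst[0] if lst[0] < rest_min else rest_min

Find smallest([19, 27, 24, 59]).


smallest([19, 27, 24, 59]): compare 19 with smallest([27, 24, 59])
smallest([27, 24, 59]): compare 27 with smallest([24, 59])
smallest([24, 59]): compare 24 with smallest([59])
smallest([59]) = 59  (base case)
Compare 24 with 59 -> 24
Compare 27 with 24 -> 24
Compare 19 with 24 -> 19

19


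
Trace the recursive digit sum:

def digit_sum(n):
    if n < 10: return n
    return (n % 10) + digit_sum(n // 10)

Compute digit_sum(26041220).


digit_sum(26041220) = 0 + digit_sum(2604122)
digit_sum(2604122) = 2 + digit_sum(260412)
digit_sum(260412) = 2 + digit_sum(26041)
digit_sum(26041) = 1 + digit_sum(2604)
digit_sum(2604) = 4 + digit_sum(260)
digit_sum(260) = 0 + digit_sum(26)
digit_sum(26) = 6 + digit_sum(2)
digit_sum(2) = 2  (base case)
Total: 0 + 2 + 2 + 1 + 4 + 0 + 6 + 2 = 17

17


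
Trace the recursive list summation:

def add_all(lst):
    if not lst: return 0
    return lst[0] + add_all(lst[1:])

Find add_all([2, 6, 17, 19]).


add_all([2, 6, 17, 19]) = 2 + add_all([6, 17, 19])
add_all([6, 17, 19]) = 6 + add_all([17, 19])
add_all([17, 19]) = 17 + add_all([19])
add_all([19]) = 19 + add_all([])
add_all([]) = 0  (base case)
Total: 2 + 6 + 17 + 19 + 0 = 44

44


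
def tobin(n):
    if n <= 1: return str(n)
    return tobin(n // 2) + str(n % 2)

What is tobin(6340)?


tobin(6340) = tobin(3170) + '0'
tobin(3170) = tobin(1585) + '0'
tobin(1585) = tobin(792) + '1'
tobin(792) = tobin(396) + '0'
tobin(396) = tobin(198) + '0'
tobin(198) = tobin(99) + '0'
tobin(99) = tobin(49) + '1'
tobin(49) = tobin(24) + '1'
tobin(24) = tobin(12) + '0'
tobin(12) = tobin(6) + '0'
tobin(6) = tobin(3) + '0'
tobin(3) = tobin(1) + '1'
tobin(1) = '1'  (base case)
Concatenating: '1' + '1' + '0' + '0' + '0' + '1' + '1' + '0' + '0' + '0' + '1' + '0' + '0' = '1100011000100'

1100011000100


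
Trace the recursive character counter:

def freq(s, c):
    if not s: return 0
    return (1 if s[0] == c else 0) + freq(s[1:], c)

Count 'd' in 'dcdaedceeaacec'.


s[0]='d' == 'd' -> 1
s[0]='c' != 'd' -> 0
s[0]='d' == 'd' -> 1
s[0]='a' != 'd' -> 0
s[0]='e' != 'd' -> 0
s[0]='d' == 'd' -> 1
s[0]='c' != 'd' -> 0
s[0]='e' != 'd' -> 0
s[0]='e' != 'd' -> 0
s[0]='a' != 'd' -> 0
s[0]='a' != 'd' -> 0
s[0]='c' != 'd' -> 0
s[0]='e' != 'd' -> 0
s[0]='c' != 'd' -> 0
Sum: 1 + 0 + 1 + 0 + 0 + 1 + 0 + 0 + 0 + 0 + 0 + 0 + 0 + 0 = 3

3


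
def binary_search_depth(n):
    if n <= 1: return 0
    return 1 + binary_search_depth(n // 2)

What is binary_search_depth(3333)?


3333 / 2 = 1666
1666 / 2 = 833
833 / 2 = 416
416 / 2 = 208
208 / 2 = 104
104 / 2 = 52
52 / 2 = 26
26 / 2 = 13
13 / 2 = 6
6 / 2 = 3
3 / 2 = 1
Reached 1 after 11 halvings

11


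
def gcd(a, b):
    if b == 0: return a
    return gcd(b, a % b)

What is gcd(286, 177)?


gcd(286, 177) = gcd(177, 109)
gcd(177, 109) = gcd(109, 68)
gcd(109, 68) = gcd(68, 41)
gcd(68, 41) = gcd(41, 27)
gcd(41, 27) = gcd(27, 14)
gcd(27, 14) = gcd(14, 13)
gcd(14, 13) = gcd(13, 1)
gcd(13, 1) = gcd(1, 0)
gcd(1, 0) = 1  (base case)

1


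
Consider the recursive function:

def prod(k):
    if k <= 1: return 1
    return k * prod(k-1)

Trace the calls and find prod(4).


prod(4)
= 4 * prod(3)
= 4 * 3 * prod(2)
= 4 * 3 * 2 * prod(1)
= 4 * 3 * 2 * 1
= 24

24


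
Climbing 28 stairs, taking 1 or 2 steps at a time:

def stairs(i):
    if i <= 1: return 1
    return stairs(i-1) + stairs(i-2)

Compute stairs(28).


Building up from base cases:
stairs(0) = 1
stairs(1) = 1
stairs(2) = stairs(1) + stairs(0) = 1 + 1 = 2
stairs(3) = stairs(2) + stairs(1) = 2 + 1 = 3
stairs(4) = stairs(3) + stairs(2) = 3 + 2 = 5
stairs(5) = stairs(4) + stairs(3) = 5 + 3 = 8
stairs(6) = stairs(5) + stairs(4) = 8 + 5 = 13
stairs(7) = stairs(6) + stairs(5) = 13 + 8 = 21
stairs(8) = stairs(7) + stairs(6) = 21 + 13 = 34
stairs(9) = stairs(8) + stairs(7) = 34 + 21 = 55
stairs(10) = stairs(9) + stairs(8) = 55 + 34 = 89
stairs(11) = stairs(10) + stairs(9) = 89 + 55 = 144
stairs(12) = stairs(11) + stairs(10) = 144 + 89 = 233
stairs(13) = stairs(12) + stairs(11) = 233 + 144 = 377
stairs(14) = stairs(13) + stairs(12) = 377 + 233 = 610
stairs(15) = stairs(14) + stairs(13) = 610 + 377 = 987
stairs(16) = stairs(15) + stairs(14) = 987 + 610 = 1597
stairs(17) = stairs(16) + stairs(15) = 1597 + 987 = 2584
stairs(18) = stairs(17) + stairs(16) = 2584 + 1597 = 4181
stairs(19) = stairs(18) + stairs(17) = 4181 + 2584 = 6765
stairs(20) = stairs(19) + stairs(18) = 6765 + 4181 = 10946
stairs(21) = stairs(20) + stairs(19) = 10946 + 6765 = 17711
stairs(22) = stairs(21) + stairs(20) = 17711 + 10946 = 28657
stairs(23) = stairs(22) + stairs(21) = 28657 + 17711 = 46368
stairs(24) = stairs(23) + stairs(22) = 46368 + 28657 = 75025
stairs(25) = stairs(24) + stairs(23) = 75025 + 46368 = 121393
stairs(26) = stairs(25) + stairs(24) = 121393 + 75025 = 196418
stairs(27) = stairs(26) + stairs(25) = 196418 + 121393 = 317811
stairs(28) = stairs(27) + stairs(26) = 317811 + 196418 = 514229

514229


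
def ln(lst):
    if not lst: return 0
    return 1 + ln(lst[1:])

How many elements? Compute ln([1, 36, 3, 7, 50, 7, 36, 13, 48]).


ln([1, 36, 3, 7, 50, 7, 36, 13, 48]) = 1 + ln([36, 3, 7, 50, 7, 36, 13, 48])
ln([36, 3, 7, 50, 7, 36, 13, 48]) = 1 + ln([3, 7, 50, 7, 36, 13, 48])
ln([3, 7, 50, 7, 36, 13, 48]) = 1 + ln([7, 50, 7, 36, 13, 48])
ln([7, 50, 7, 36, 13, 48]) = 1 + ln([50, 7, 36, 13, 48])
ln([50, 7, 36, 13, 48]) = 1 + ln([7, 36, 13, 48])
ln([7, 36, 13, 48]) = 1 + ln([36, 13, 48])
ln([36, 13, 48]) = 1 + ln([13, 48])
ln([13, 48]) = 1 + ln([48])
ln([48]) = 1 + ln([])
ln([]) = 0  (base case)
Unwinding: 1 + 1 + 1 + 1 + 1 + 1 + 1 + 1 + 1 + 0 = 9

9


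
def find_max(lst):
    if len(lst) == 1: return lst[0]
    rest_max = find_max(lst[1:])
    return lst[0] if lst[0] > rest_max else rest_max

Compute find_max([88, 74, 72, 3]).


find_max([88, 74, 72, 3]): compare 88 with find_max([74, 72, 3])
find_max([74, 72, 3]): compare 74 with find_max([72, 3])
find_max([72, 3]): compare 72 with find_max([3])
find_max([3]) = 3  (base case)
Compare 72 with 3 -> 72
Compare 74 with 72 -> 74
Compare 88 with 74 -> 88

88


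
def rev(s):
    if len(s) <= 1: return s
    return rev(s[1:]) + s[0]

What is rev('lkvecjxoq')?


rev('lkvecjxoq') = rev('kvecjxoq') + 'l'
rev('kvecjxoq') = rev('vecjxoq') + 'k'
rev('vecjxoq') = rev('ecjxoq') + 'v'
rev('ecjxoq') = rev('cjxoq') + 'e'
rev('cjxoq') = rev('jxoq') + 'c'
rev('jxoq') = rev('xoq') + 'j'
rev('xoq') = rev('oq') + 'x'
rev('oq') = rev('q') + 'o'
rev('q') = 'q'  (base case)
Concatenating: 'q' + 'o' + 'x' + 'j' + 'c' + 'e' + 'v' + 'k' + 'l' = 'qoxjcevkl'

qoxjcevkl


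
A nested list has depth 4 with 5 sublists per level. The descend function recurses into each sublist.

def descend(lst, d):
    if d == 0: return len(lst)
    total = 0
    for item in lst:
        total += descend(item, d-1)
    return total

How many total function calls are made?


At depth 0 (root): 1 call
At depth 1: each of 1 parents calls descend on 5 children = 5 calls
At depth 2: each of 5 parents calls descend on 5 children = 25 calls
At depth 3: each of 25 parents calls descend on 5 children = 125 calls
At depth 4: each of 125 parents calls descend on 5 children = 625 calls
Total: 1 + 5 + 25 + 125 + 625 = 781

781


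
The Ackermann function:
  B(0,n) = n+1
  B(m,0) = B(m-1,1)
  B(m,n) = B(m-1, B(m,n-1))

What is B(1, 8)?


B(1, 8) = B(0, B(1, 7))
  B(1, 7) = B(0, B(1, 6))
    B(1, 6) = B(0, B(1, 5))
      B(1, 5) = B(0, B(1, 4))
        B(1, 4) = B(0, B(1, 3))
          B(1, 3) = B(0, B(1, 2))
          B(1, 2) = B(0, B(1, 1))
          B(1, 1) = B(0, B(1, 0))
          B(1, 0) = B(0, 1)
          B(0, 1) = 2
            = B(0, 2)
          B(0, 2) = 3
            = B(0, 3)
          B(0, 3) = 4
            = B(0, 4)
          B(0, 4) = 5
          = B(0, 5)
          B(0, 5) = 6
        = B(0, 6)
        B(0, 6) = 7
      = B(0, 7)
      B(0, 7) = 8
    = B(0, 8)
    B(0, 8) = 9
  = B(0, 9)
... (trace truncated)
Result: B(1, 8) = 10

10


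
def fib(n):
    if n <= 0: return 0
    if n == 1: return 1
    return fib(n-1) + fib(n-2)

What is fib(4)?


Computing fib(4) bottom-up:
fib(0) = 0
fib(1) = 1
fib(2) = fib(1) + fib(0) = 1 + 0 = 1
fib(3) = fib(2) + fib(1) = 1 + 1 = 2
fib(4) = fib(3) + fib(2) = 2 + 1 = 3

3


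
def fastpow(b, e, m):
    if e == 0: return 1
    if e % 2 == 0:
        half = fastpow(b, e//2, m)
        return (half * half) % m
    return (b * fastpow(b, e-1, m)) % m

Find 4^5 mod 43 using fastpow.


fastpow(4, 5, 43): e is odd, compute fastpow(4, 4, 43)
  fastpow(4, 4, 43): e is even, compute fastpow(4, 2, 43)
    fastpow(4, 2, 43): e is even, compute fastpow(4, 1, 43)
      fastpow(4, 1, 43): e is odd, compute fastpow(4, 0, 43)
        fastpow(4, 0, 43) = 1
      (4 * 1) % 43 = 4
    half=4, (4*4) % 43 = 16
  half=16, (16*16) % 43 = 41
(4 * 41) % 43 = 35

35


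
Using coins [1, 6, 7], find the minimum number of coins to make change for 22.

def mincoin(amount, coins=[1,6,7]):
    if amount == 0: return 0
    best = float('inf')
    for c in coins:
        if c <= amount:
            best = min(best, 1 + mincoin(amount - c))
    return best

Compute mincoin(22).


Building up with DP:
mincoin(0) = 0
mincoin(1) = min(1+mincoin(0)=1+0=1) = 1
mincoin(2) = min(1+mincoin(1)=1+1=2) = 2
mincoin(3) = min(1+mincoin(2)=1+2=3) = 3
mincoin(4) = min(1+mincoin(3)=1+3=4) = 4
mincoin(5) = min(1+mincoin(4)=1+4=5) = 5
mincoin(6) = min(1+mincoin(5)=1+5=6, 1+mincoin(0)=1+0=1) = 1
mincoin(7) = min(1+mincoin(6)=1+1=2, 1+mincoin(1)=1+1=2, 1+mincoin(0)=1+0=1) = 1
mincoin(8) = min(1+mincoin(7)=1+1=2, 1+mincoin(2)=1+2=3, 1+mincoin(1)=1+1=2) = 2
mincoin(9) = min(1+mincoin(8)=1+2=3, 1+mincoin(3)=1+3=4, 1+mincoin(2)=1+2=3) = 3
mincoin(10) = min(1+mincoin(9)=1+3=4, 1+mincoin(4)=1+4=5, 1+mincoin(3)=1+3=4) = 4
mincoin(11) = min(1+mincoin(10)=1+4=5, 1+mincoin(5)=1+5=6, 1+mincoin(4)=1+4=5) = 5
mincoin(12) = min(1+mincoin(11)=1+5=6, 1+mincoin(6)=1+1=2, 1+mincoin(5)=1+5=6) = 2
mincoin(13) = min(1+mincoin(12)=1+2=3, 1+mincoin(7)=1+1=2, 1+mincoin(6)=1+1=2) = 2
mincoin(14) = min(1+mincoin(13)=1+2=3, 1+mincoin(8)=1+2=3, 1+mincoin(7)=1+1=2) = 2
mincoin(15) = min(1+mincoin(14)=1+2=3, 1+mincoin(9)=1+3=4, 1+mincoin(8)=1+2=3) = 3
mincoin(16) = min(1+mincoin(15)=1+3=4, 1+mincoin(10)=1+4=5, 1+mincoin(9)=1+3=4) = 4
mincoin(17) = min(1+mincoin(16)=1+4=5, 1+mincoin(11)=1+5=6, 1+mincoin(10)=1+4=5) = 5
mincoin(18) = min(1+mincoin(17)=1+5=6, 1+mincoin(12)=1+2=3, 1+mincoin(11)=1+5=6) = 3
mincoin(19) = min(1+mincoin(18)=1+3=4, 1+mincoin(13)=1+2=3, 1+mincoin(12)=1+2=3) = 3
mincoin(20) = min(1+mincoin(19)=1+3=4, 1+mincoin(14)=1+2=3, 1+mincoin(13)=1+2=3) = 3
mincoin(21) = min(1+mincoin(20)=1+3=4, 1+mincoin(15)=1+3=4, 1+mincoin(14)=1+2=3) = 3
mincoin(22) = min(1+mincoin(21)=1+3=4, 1+mincoin(16)=1+4=5, 1+mincoin(15)=1+3=4) = 4

4


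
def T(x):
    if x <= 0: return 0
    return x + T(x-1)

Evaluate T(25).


T(25)
= 25 + 24 + 23 + 22 + 21 + 20 + 19 + 18 + 17 + 16 + 15 + 14 + 13 + 12 + 11 + 10 + 9 + 8 + 7 + 6 + 5 + 4 + 3 + 2 + 1 + T(0)
= 25 + 24 + 23 + 22 + 21 + 20 + 19 + 18 + 17 + 16 + 15 + 14 + 13 + 12 + 11 + 10 + 9 + 8 + 7 + 6 + 5 + 4 + 3 + 2 + 1 + 0
= 325

325


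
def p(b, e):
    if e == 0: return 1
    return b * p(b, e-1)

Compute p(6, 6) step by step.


p(6, 6)
= 6 * p(6, 5)
= 6 * 6 * p(6, 4)
= 6 * 6 * 6 * p(6, 3)
= 6 * 6 * 6 * 6 * p(6, 2)
= 6 * 6 * 6 * 6 * 6 * p(6, 1)
= 6 * 6 * 6 * 6 * 6 * 6 * p(6, 0)
= 6 * 6 * 6 * 6 * 6 * 6 * 1
= 46656

46656


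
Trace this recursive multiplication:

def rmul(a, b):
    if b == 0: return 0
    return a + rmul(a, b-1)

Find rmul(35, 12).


rmul(35, 12) = 35 + rmul(35, 11)
rmul(35, 11) = 35 + rmul(35, 10)
rmul(35, 10) = 35 + rmul(35, 9)
rmul(35, 9) = 35 + rmul(35, 8)
rmul(35, 8) = 35 + rmul(35, 7)
rmul(35, 7) = 35 + rmul(35, 6)
rmul(35, 6) = 35 + rmul(35, 5)
rmul(35, 5) = 35 + rmul(35, 4)
rmul(35, 4) = 35 + rmul(35, 3)
rmul(35, 3) = 35 + rmul(35, 2)
rmul(35, 2) = 35 + rmul(35, 1)
rmul(35, 1) = 35 + rmul(35, 0)
rmul(35, 0) = 0  (base case)
Total: 35 + 35 + 35 + 35 + 35 + 35 + 35 + 35 + 35 + 35 + 35 + 35 + 0 = 420

420


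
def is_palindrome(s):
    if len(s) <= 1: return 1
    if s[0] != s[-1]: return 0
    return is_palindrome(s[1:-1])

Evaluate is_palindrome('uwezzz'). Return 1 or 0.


is_palindrome('uwezzz'): s[0]='u' != s[-1]='z' -> return 0
Result: 0 (not a palindrome)

0


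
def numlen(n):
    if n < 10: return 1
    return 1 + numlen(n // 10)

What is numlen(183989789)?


numlen(183989789) = 1 + numlen(18398978)
numlen(18398978) = 1 + numlen(1839897)
numlen(1839897) = 1 + numlen(183989)
numlen(183989) = 1 + numlen(18398)
numlen(18398) = 1 + numlen(1839)
numlen(1839) = 1 + numlen(183)
numlen(183) = 1 + numlen(18)
numlen(18) = 1 + numlen(1)
numlen(1) = 1  (base case: 1 < 10)
Unwinding: 1 + 1 + 1 + 1 + 1 + 1 + 1 + 1 + 1 = 9

9


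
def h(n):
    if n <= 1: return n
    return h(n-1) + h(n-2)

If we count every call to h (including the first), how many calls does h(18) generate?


Let C(n) = total calls for h(n)
C(0) = 1, C(1) = 1
C(2) = 1 + C(1) + C(0) = 1 + 1 + 1 = 3
C(3) = 1 + C(2) + C(1) = 1 + 3 + 1 = 5
C(4) = 1 + C(3) + C(2) = 1 + 5 + 3 = 9
C(5) = 1 + C(4) + C(3) = 1 + 9 + 5 = 15
C(6) = 1 + C(5) + C(4) = 1 + 15 + 9 = 25
C(7) = 1 + C(6) + C(5) = 1 + 25 + 15 = 41
C(8) = 1 + C(7) + C(6) = 1 + 41 + 25 = 67
C(9) = 1 + C(8) + C(7) = 1 + 67 + 41 = 109
C(10) = 1 + C(9) + C(8) = 1 + 109 + 67 = 177
C(11) = 1 + C(10) + C(9) = 1 + 177 + 109 = 287
C(12) = 1 + C(11) + C(10) = 1 + 287 + 177 = 465
C(13) = 1 + C(12) + C(11) = 1 + 465 + 287 = 753
C(14) = 1 + C(13) + C(12) = 1 + 753 + 465 = 1219
C(15) = 1 + C(14) + C(13) = 1 + 1219 + 753 = 1973
C(16) = 1 + C(15) + C(14) = 1 + 1973 + 1219 = 3193
C(17) = 1 + C(16) + C(15) = 1 + 3193 + 1973 = 5167
C(18) = 1 + C(17) + C(16) = 1 + 5167 + 3193 = 8361

8361


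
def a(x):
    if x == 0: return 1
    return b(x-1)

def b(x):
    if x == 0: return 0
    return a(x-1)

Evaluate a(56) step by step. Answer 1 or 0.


a(56) = b(55)
b(55) = a(54)
a(54) = b(53)
b(53) = a(52)
a(52) = b(51)
b(51) = a(50)
a(50) = b(49)
b(49) = a(48)
a(48) = b(47)
b(47) = a(46)
a(46) = b(45)
b(45) = a(44)
a(44) = b(43)
b(43) = a(42)
a(42) = b(41)
b(41) = a(40)
a(40) = b(39)
b(39) = a(38)
a(38) = b(37)
b(37) = a(36)
a(36) = b(35)
b(35) = a(34)
a(34) = b(33)
b(33) = a(32)
a(32) = b(31)
b(31) = a(30)
a(30) = b(29)
b(29) = a(28)
a(28) = b(27)
b(27) = a(26)
a(26) = b(25)
b(25) = a(24)
a(24) = b(23)
b(23) = a(22)
a(22) = b(21)
b(21) = a(20)
a(20) = b(19)
b(19) = a(18)
a(18) = b(17)
b(17) = a(16)
a(16) = b(15)
b(15) = a(14)
a(14) = b(13)
b(13) = a(12)
a(12) = b(11)
b(11) = a(10)
a(10) = b(9)
b(9) = a(8)
a(8) = b(7)
b(7) = a(6)
a(6) = b(5)
b(5) = a(4)
a(4) = b(3)
b(3) = a(2)
a(2) = b(1)
b(1) = a(0)
a(0) = 1  (base case)
Result: 1

1


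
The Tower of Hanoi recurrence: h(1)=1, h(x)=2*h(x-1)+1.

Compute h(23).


h(23) = 2 * h(22) + 1
h(22) = 2 * h(21) + 1
h(21) = 2 * h(20) + 1
h(20) = 2 * h(19) + 1
h(19) = 2 * h(18) + 1
h(18) = 2 * h(17) + 1
h(17) = 2 * h(16) + 1
h(16) = 2 * h(15) + 1
h(15) = 2 * h(14) + 1
h(14) = 2 * h(13) + 1
h(13) = 2 * h(12) + 1
h(12) = 2 * h(11) + 1
h(11) = 2 * h(10) + 1
h(10) = 2 * h(9) + 1
h(9) = 2 * h(8) + 1
h(8) = 2 * h(7) + 1
h(7) = 2 * h(6) + 1
h(6) = 2 * h(5) + 1
h(5) = 2 * h(4) + 1
h(4) = 2 * h(3) + 1
h(3) = 2 * h(2) + 1
h(2) = 2 * h(1) + 1
h(1) = 1  (base case)
h(2) = 2 * 1 + 1 = 3
h(3) = 2 * 3 + 1 = 7
h(4) = 2 * 7 + 1 = 15
h(5) = 2 * 15 + 1 = 31
h(6) = 2 * 31 + 1 = 63
h(7) = 2 * 63 + 1 = 127
h(8) = 2 * 127 + 1 = 255
h(9) = 2 * 255 + 1 = 511
h(10) = 2 * 511 + 1 = 1023
h(11) = 2 * 1023 + 1 = 2047
h(12) = 2 * 2047 + 1 = 4095
h(13) = 2 * 4095 + 1 = 8191
h(14) = 2 * 8191 + 1 = 16383
h(15) = 2 * 16383 + 1 = 32767
h(16) = 2 * 32767 + 1 = 65535
h(17) = 2 * 65535 + 1 = 131071
h(18) = 2 * 131071 + 1 = 262143
h(19) = 2 * 262143 + 1 = 524287
h(20) = 2 * 524287 + 1 = 1048575
h(21) = 2 * 1048575 + 1 = 2097151
h(22) = 2 * 2097151 + 1 = 4194303
h(23) = 2 * 4194303 + 1 = 8388607

8388607


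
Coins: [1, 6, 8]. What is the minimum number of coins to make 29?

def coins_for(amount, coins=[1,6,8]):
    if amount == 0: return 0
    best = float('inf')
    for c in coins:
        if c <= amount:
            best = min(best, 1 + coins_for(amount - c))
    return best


Building up with DP:
coins_for(0) = 0
coins_for(1) = min(1+coins_for(0)=1+0=1) = 1
coins_for(2) = min(1+coins_for(1)=1+1=2) = 2
coins_for(3) = min(1+coins_for(2)=1+2=3) = 3
coins_for(4) = min(1+coins_for(3)=1+3=4) = 4
coins_for(5) = min(1+coins_for(4)=1+4=5) = 5
coins_for(6) = min(1+coins_for(5)=1+5=6, 1+coins_for(0)=1+0=1) = 1
coins_for(7) = min(1+coins_for(6)=1+1=2, 1+coins_for(1)=1+1=2) = 2
coins_for(8) = min(1+coins_for(7)=1+2=3, 1+coins_for(2)=1+2=3, 1+coins_for(0)=1+0=1) = 1
coins_for(9) = min(1+coins_for(8)=1+1=2, 1+coins_for(3)=1+3=4, 1+coins_for(1)=1+1=2) = 2
coins_for(10) = min(1+coins_for(9)=1+2=3, 1+coins_for(4)=1+4=5, 1+coins_for(2)=1+2=3) = 3
coins_for(11) = min(1+coins_for(10)=1+3=4, 1+coins_for(5)=1+5=6, 1+coins_for(3)=1+3=4) = 4
coins_for(12) = min(1+coins_for(11)=1+4=5, 1+coins_for(6)=1+1=2, 1+coins_for(4)=1+4=5) = 2
coins_for(13) = min(1+coins_for(12)=1+2=3, 1+coins_for(7)=1+2=3, 1+coins_for(5)=1+5=6) = 3
coins_for(14) = min(1+coins_for(13)=1+3=4, 1+coins_for(8)=1+1=2, 1+coins_for(6)=1+1=2) = 2
coins_for(15) = min(1+coins_for(14)=1+2=3, 1+coins_for(9)=1+2=3, 1+coins_for(7)=1+2=3) = 3
coins_for(16) = min(1+coins_for(15)=1+3=4, 1+coins_for(10)=1+3=4, 1+coins_for(8)=1+1=2) = 2
coins_for(17) = min(1+coins_for(16)=1+2=3, 1+coins_for(11)=1+4=5, 1+coins_for(9)=1+2=3) = 3
coins_for(18) = min(1+coins_for(17)=1+3=4, 1+coins_for(12)=1+2=3, 1+coins_for(10)=1+3=4) = 3
coins_for(19) = min(1+coins_for(18)=1+3=4, 1+coins_for(13)=1+3=4, 1+coins_for(11)=1+4=5) = 4
coins_for(20) = min(1+coins_for(19)=1+4=5, 1+coins_for(14)=1+2=3, 1+coins_for(12)=1+2=3) = 3
coins_for(21) = min(1+coins_for(20)=1+3=4, 1+coins_for(15)=1+3=4, 1+coins_for(13)=1+3=4) = 4
coins_for(22) = min(1+coins_for(21)=1+4=5, 1+coins_for(16)=1+2=3, 1+coins_for(14)=1+2=3) = 3
coins_for(23) = min(1+coins_for(22)=1+3=4, 1+coins_for(17)=1+3=4, 1+coins_for(15)=1+3=4) = 4
coins_for(24) = min(1+coins_for(23)=1+4=5, 1+coins_for(18)=1+3=4, 1+coins_for(16)=1+2=3) = 3
coins_for(25) = min(1+coins_for(24)=1+3=4, 1+coins_for(19)=1+4=5, 1+coins_for(17)=1+3=4) = 4
coins_for(26) = min(1+coins_for(25)=1+4=5, 1+coins_for(20)=1+3=4, 1+coins_for(18)=1+3=4) = 4
coins_for(27) = min(1+coins_for(26)=1+4=5, 1+coins_for(21)=1+4=5, 1+coins_for(19)=1+4=5) = 5
coins_for(28) = min(1+coins_for(27)=1+5=6, 1+coins_for(22)=1+3=4, 1+coins_for(20)=1+3=4) = 4
coins_for(29) = min(1+coins_for(28)=1+4=5, 1+coins_for(23)=1+4=5, 1+coins_for(21)=1+4=5) = 5

5


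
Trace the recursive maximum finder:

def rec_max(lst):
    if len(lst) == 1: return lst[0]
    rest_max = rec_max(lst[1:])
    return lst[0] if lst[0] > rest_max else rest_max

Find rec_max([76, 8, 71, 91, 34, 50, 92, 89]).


rec_max([76, 8, 71, 91, 34, 50, 92, 89]): compare 76 with rec_max([8, 71, 91, 34, 50, 92, 89])
rec_max([8, 71, 91, 34, 50, 92, 89]): compare 8 with rec_max([71, 91, 34, 50, 92, 89])
rec_max([71, 91, 34, 50, 92, 89]): compare 71 with rec_max([91, 34, 50, 92, 89])
rec_max([91, 34, 50, 92, 89]): compare 91 with rec_max([34, 50, 92, 89])
rec_max([34, 50, 92, 89]): compare 34 with rec_max([50, 92, 89])
rec_max([50, 92, 89]): compare 50 with rec_max([92, 89])
rec_max([92, 89]): compare 92 with rec_max([89])
rec_max([89]) = 89  (base case)
Compare 92 with 89 -> 92
Compare 50 with 92 -> 92
Compare 34 with 92 -> 92
Compare 91 with 92 -> 92
Compare 71 with 92 -> 92
Compare 8 with 92 -> 92
Compare 76 with 92 -> 92

92


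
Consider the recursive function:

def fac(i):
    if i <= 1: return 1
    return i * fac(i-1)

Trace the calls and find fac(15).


fac(15)
= 15 * fac(14)
= 15 * 14 * fac(13)
= 15 * 14 * 13 * fac(12)
= 15 * 14 * 13 * 12 * fac(11)
= 15 * 14 * 13 * 12 * 11 * fac(10)
= 15 * 14 * 13 * 12 * 11 * 10 * fac(9)
= 15 * 14 * 13 * 12 * 11 * 10 * 9 * fac(8)
= 15 * 14 * 13 * 12 * 11 * 10 * 9 * 8 * fac(7)
= 15 * 14 * 13 * 12 * 11 * 10 * 9 * 8 * 7 * fac(6)
= 15 * 14 * 13 * 12 * 11 * 10 * 9 * 8 * 7 * 6 * fac(5)
= 15 * 14 * 13 * 12 * 11 * 10 * 9 * 8 * 7 * 6 * 5 * fac(4)
= 15 * 14 * 13 * 12 * 11 * 10 * 9 * 8 * 7 * 6 * 5 * 4 * fac(3)
= 15 * 14 * 13 * 12 * 11 * 10 * 9 * 8 * 7 * 6 * 5 * 4 * 3 * fac(2)
= 15 * 14 * 13 * 12 * 11 * 10 * 9 * 8 * 7 * 6 * 5 * 4 * 3 * 2 * fac(1)
= 15 * 14 * 13 * 12 * 11 * 10 * 9 * 8 * 7 * 6 * 5 * 4 * 3 * 2 * 1
= 1307674368000

1307674368000


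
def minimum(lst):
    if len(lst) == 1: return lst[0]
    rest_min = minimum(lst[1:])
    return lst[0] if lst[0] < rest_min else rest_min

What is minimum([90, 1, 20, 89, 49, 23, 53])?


minimum([90, 1, 20, 89, 49, 23, 53]): compare 90 with minimum([1, 20, 89, 49, 23, 53])
minimum([1, 20, 89, 49, 23, 53]): compare 1 with minimum([20, 89, 49, 23, 53])
minimum([20, 89, 49, 23, 53]): compare 20 with minimum([89, 49, 23, 53])
minimum([89, 49, 23, 53]): compare 89 with minimum([49, 23, 53])
minimum([49, 23, 53]): compare 49 with minimum([23, 53])
minimum([23, 53]): compare 23 with minimum([53])
minimum([53]) = 53  (base case)
Compare 23 with 53 -> 23
Compare 49 with 23 -> 23
Compare 89 with 23 -> 23
Compare 20 with 23 -> 20
Compare 1 with 20 -> 1
Compare 90 with 1 -> 1

1


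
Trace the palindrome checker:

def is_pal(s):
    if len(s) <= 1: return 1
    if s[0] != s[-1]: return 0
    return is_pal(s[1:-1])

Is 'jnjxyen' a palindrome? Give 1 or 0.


is_pal('jnjxyen'): s[0]='j' != s[-1]='n' -> return 0
Result: 0 (not a palindrome)

0


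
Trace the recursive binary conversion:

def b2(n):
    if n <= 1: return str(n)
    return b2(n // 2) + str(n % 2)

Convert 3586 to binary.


b2(3586) = b2(1793) + '0'
b2(1793) = b2(896) + '1'
b2(896) = b2(448) + '0'
b2(448) = b2(224) + '0'
b2(224) = b2(112) + '0'
b2(112) = b2(56) + '0'
b2(56) = b2(28) + '0'
b2(28) = b2(14) + '0'
b2(14) = b2(7) + '0'
b2(7) = b2(3) + '1'
b2(3) = b2(1) + '1'
b2(1) = '1'  (base case)
Concatenating: '1' + '1' + '1' + '0' + '0' + '0' + '0' + '0' + '0' + '0' + '1' + '0' = '111000000010'

111000000010


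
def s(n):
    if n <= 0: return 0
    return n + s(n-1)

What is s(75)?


s(75)
= 75 + 74 + 73 + 72 + 71 + 70 + 69 + 68 + 67 + 66 + 65 + 64 + 63 + 62 + 61 + 60 + 59 + 58 + 57 + 56 + 55 + 54 + 53 + 52 + 51 + 50 + 49 + 48 + 47 + 46 + 45 + 44 + 43 + 42 + 41 + 40 + 39 + 38 + 37 + 36 + 35 + 34 + 33 + 32 + 31 + 30 + 29 + 28 + 27 + 26 + 25 + 24 + 23 + 22 + 21 + 20 + 19 + 18 + 17 + 16 + 15 + 14 + 13 + 12 + 11 + 10 + 9 + 8 + 7 + 6 + 5 + 4 + 3 + 2 + 1 + s(0)
= 75 + 74 + 73 + 72 + 71 + 70 + 69 + 68 + 67 + 66 + 65 + 64 + 63 + 62 + 61 + 60 + 59 + 58 + 57 + 56 + 55 + 54 + 53 + 52 + 51 + 50 + 49 + 48 + 47 + 46 + 45 + 44 + 43 + 42 + 41 + 40 + 39 + 38 + 37 + 36 + 35 + 34 + 33 + 32 + 31 + 30 + 29 + 28 + 27 + 26 + 25 + 24 + 23 + 22 + 21 + 20 + 19 + 18 + 17 + 16 + 15 + 14 + 13 + 12 + 11 + 10 + 9 + 8 + 7 + 6 + 5 + 4 + 3 + 2 + 1 + 0
= 2850

2850


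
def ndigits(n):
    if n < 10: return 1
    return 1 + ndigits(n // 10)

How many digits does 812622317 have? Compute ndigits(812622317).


ndigits(812622317) = 1 + ndigits(81262231)
ndigits(81262231) = 1 + ndigits(8126223)
ndigits(8126223) = 1 + ndigits(812622)
ndigits(812622) = 1 + ndigits(81262)
ndigits(81262) = 1 + ndigits(8126)
ndigits(8126) = 1 + ndigits(812)
ndigits(812) = 1 + ndigits(81)
ndigits(81) = 1 + ndigits(8)
ndigits(8) = 1  (base case: 8 < 10)
Unwinding: 1 + 1 + 1 + 1 + 1 + 1 + 1 + 1 + 1 = 9

9


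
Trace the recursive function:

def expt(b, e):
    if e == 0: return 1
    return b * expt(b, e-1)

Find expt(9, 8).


expt(9, 8)
= 9 * expt(9, 7)
= 9 * 9 * expt(9, 6)
= 9 * 9 * 9 * expt(9, 5)
= 9 * 9 * 9 * 9 * expt(9, 4)
= 9 * 9 * 9 * 9 * 9 * expt(9, 3)
= 9 * 9 * 9 * 9 * 9 * 9 * expt(9, 2)
= 9 * 9 * 9 * 9 * 9 * 9 * 9 * expt(9, 1)
= 9 * 9 * 9 * 9 * 9 * 9 * 9 * 9 * expt(9, 0)
= 9 * 9 * 9 * 9 * 9 * 9 * 9 * 9 * 1
= 43046721

43046721


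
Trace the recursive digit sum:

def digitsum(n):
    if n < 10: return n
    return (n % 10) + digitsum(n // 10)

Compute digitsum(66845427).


digitsum(66845427) = 7 + digitsum(6684542)
digitsum(6684542) = 2 + digitsum(668454)
digitsum(668454) = 4 + digitsum(66845)
digitsum(66845) = 5 + digitsum(6684)
digitsum(6684) = 4 + digitsum(668)
digitsum(668) = 8 + digitsum(66)
digitsum(66) = 6 + digitsum(6)
digitsum(6) = 6  (base case)
Total: 7 + 2 + 4 + 5 + 4 + 8 + 6 + 6 = 42

42
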